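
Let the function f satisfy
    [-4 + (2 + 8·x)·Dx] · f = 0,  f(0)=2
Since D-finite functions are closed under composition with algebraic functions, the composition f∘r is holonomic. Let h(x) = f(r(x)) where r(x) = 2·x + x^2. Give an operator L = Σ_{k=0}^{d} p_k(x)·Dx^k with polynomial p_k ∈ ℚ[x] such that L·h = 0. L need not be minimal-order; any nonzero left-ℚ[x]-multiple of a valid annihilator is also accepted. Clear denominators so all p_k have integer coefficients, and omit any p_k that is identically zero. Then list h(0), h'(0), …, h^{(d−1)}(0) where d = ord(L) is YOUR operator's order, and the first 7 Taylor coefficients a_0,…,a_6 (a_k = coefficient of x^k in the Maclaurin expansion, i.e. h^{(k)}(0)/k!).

L = (-4 - 4·x) + (1 + 8·x + 4·x^2)·Dx  (order 1).
h: a_k = 2, 8, -12, 48, -228, 1200, -6744, …
ICs: h(0) = 2.

f: a_k = 2, 4, -4, 8, -20, 56, -168, …
f∘r: x↦r, Dx↦Dx/r' in L_f ⇒ L₀.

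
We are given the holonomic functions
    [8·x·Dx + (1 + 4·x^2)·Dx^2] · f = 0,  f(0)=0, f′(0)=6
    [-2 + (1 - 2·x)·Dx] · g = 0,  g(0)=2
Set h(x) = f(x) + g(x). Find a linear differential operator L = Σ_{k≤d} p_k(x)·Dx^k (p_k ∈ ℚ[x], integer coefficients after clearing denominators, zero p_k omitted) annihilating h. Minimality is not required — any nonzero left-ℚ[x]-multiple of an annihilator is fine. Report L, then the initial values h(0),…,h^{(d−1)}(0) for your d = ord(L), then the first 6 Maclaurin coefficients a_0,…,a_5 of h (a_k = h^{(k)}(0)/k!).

f: a_k = 0, 6, 0, -8, 0, 96/5, …
g: a_k = 2, 4, 8, 16, 32, 64, …
L₀ := lclm(L_f,L_g); ord L₀ ≤ 2+1.
L = (8 - 64·x - 96·x^2)·Dx + (-8 + 8·x - 32·x^2 - 96·x^3)·Dx^2 + (1 - 16·x^4)·Dx^3  (order 3).
h: a_k = 2, 10, 8, 8, 32, 416/5, …
ICs: h(0) = 2, h′(0) = 10, h′′(0) = 16.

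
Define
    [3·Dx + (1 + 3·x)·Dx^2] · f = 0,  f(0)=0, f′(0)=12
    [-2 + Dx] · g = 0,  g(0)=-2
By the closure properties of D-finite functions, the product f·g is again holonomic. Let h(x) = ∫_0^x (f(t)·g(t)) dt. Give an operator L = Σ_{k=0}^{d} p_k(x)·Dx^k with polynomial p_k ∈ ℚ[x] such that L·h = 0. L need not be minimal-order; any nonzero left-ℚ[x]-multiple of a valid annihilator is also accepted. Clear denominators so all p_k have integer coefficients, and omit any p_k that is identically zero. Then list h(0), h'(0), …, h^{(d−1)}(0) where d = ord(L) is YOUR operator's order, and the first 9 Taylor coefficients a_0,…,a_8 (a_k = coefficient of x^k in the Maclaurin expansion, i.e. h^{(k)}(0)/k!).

L = (-2 + 12·x)·Dx + (-1 - 12·x)·Dx^2 + (1 + 3·x)·Dx^3  (order 3).
h: a_k = 0, 0, -12, -4, -12, 58/5, -442/15, 440/7, -15193/105, …
ICs: h(0) = 0, h′(0) = 0, h′′(0) = -24.

f: a_k = 0, 12, -18, 36, -81, 972/5, -486, 8748/7, -6561/2, …
g: a_k = -2, -4, -4, -8/3, -4/3, -8/15, -8/45, -16/315, -4/315, …
f·g: L₀ = L_f ⊗_s L_g, ord ≤ 2·1.
∫: right-multiply L₀ by Dx.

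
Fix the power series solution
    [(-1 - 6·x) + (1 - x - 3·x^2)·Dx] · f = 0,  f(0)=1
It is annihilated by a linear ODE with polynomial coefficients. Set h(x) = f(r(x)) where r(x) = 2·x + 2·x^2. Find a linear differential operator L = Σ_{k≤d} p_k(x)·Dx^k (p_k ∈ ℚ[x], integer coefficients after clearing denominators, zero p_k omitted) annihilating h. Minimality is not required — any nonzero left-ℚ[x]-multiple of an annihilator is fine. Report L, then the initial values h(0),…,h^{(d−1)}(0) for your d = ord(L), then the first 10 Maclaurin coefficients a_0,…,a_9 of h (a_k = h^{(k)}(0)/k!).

L = (2 + 28·x + 72·x^2 + 48·x^3) + (-1 + 2·x + 14·x^2 + 24·x^3 + 12·x^4)·Dx  (order 1).
h: a_k = 1, 2, 18, 88, 488, 2664, 14488, 79040, 430704, 2347648, …
ICs: h(0) = 1.

f: a_k = 1, 1, 4, 7, 19, 40, 97, 217, 508, 1159, …
Substitute x→r, Dx→(1/r')Dx; clear ⇒ L₀.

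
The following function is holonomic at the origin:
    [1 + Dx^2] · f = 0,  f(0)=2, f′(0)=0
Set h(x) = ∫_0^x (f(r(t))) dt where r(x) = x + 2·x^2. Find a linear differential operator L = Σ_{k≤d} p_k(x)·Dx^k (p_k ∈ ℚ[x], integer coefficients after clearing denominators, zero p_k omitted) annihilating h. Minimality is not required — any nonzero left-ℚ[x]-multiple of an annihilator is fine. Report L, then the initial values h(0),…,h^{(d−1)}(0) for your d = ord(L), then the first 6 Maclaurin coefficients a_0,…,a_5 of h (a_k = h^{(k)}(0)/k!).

L = (1 + 12·x + 48·x^2 + 64·x^3)·Dx - 4·Dx^2 + (1 + 4·x)·Dx^3  (order 3).
h: a_k = 0, 2, 0, -1/3, -1, -47/60, …
ICs: h(0) = 0, h′(0) = 2, h′′(0) = 0.

f: a_k = 2, 0, -1, 0, 1/12, 0, …
f∘r: x↦r, Dx↦Dx/r' in L_f ⇒ L₀.
∫: right-multiply L₀ by Dx.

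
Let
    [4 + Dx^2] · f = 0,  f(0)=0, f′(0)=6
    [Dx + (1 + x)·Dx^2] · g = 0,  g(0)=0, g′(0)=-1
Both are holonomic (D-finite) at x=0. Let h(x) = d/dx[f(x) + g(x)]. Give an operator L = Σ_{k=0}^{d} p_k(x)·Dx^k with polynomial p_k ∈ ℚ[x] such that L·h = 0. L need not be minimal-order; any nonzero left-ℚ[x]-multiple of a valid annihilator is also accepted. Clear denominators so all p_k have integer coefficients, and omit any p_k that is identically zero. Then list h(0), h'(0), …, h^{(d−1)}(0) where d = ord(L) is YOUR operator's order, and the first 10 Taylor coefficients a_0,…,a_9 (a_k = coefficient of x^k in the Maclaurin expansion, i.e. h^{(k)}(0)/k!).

f: a_k = 0, 6, 0, -4, 0, 4/5, 0, -8/105, 0, 4/945, …
g: a_k = 0, -1, 1/2, -1/3, 1/4, -1/5, 1/6, -1/7, 1/8, -1/9, …
Sum ⇒ L₀ = lclm(L_f,L_g) in ℚ(x)⟨Dx⟩.
Derive L from L₀ (diff closure).
L = (20 + 16·x + 8·x^2) + (12 + 28·x + 24·x^2 + 8·x^3)·Dx + (5 + 4·x + 2·x^2)·Dx^2 + (3 + 7·x + 6·x^2 + 2·x^3)·Dx^3  (order 3).
h: a_k = 5, 1, -13, 1, 3, 1, -23/15, 1, -101/105, 1, …
ICs: h(0) = 5, h′(0) = 1, h′′(0) = -26.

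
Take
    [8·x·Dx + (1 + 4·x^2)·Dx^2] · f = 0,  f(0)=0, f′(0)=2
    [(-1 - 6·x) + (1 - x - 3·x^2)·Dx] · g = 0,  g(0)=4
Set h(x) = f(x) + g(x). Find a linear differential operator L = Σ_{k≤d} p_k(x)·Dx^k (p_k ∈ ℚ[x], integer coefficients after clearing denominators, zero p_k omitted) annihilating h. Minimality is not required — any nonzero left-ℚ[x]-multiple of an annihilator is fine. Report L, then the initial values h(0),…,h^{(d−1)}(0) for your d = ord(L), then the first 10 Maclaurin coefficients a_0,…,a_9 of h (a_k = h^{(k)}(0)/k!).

L = (32 - 128·x - 1488·x^2 - 2880·x^3 - 8424·x^4 - 2592·x^6)·Dx + (-25 - 160·x - 214·x^2 - 1188·x^3 - 2628·x^4 - 6264·x^5 - 432·x^6 - 2592·x^7)·Dx^2 + (4 + 9·x + 54·x^2 - 66·x^3 - x^4 - 444·x^5 - 720·x^6 - 144·x^7 - 432·x^8)·Dx^3  (order 3).
h: a_k = 4, 6, 16, 76/3, 76, 832/5, 388, 5948/7, 2032, 42236/9, …
ICs: h(0) = 4, h′(0) = 6, h′′(0) = 32.

f: a_k = 0, 2, 0, -8/3, 0, 32/5, 0, -128/7, 0, 512/9, …
g: a_k = 4, 4, 16, 28, 76, 160, 388, 868, 2032, 4636, …
f+g: L₀ = lclm(L_f,L_g), ord ≤ 2+1.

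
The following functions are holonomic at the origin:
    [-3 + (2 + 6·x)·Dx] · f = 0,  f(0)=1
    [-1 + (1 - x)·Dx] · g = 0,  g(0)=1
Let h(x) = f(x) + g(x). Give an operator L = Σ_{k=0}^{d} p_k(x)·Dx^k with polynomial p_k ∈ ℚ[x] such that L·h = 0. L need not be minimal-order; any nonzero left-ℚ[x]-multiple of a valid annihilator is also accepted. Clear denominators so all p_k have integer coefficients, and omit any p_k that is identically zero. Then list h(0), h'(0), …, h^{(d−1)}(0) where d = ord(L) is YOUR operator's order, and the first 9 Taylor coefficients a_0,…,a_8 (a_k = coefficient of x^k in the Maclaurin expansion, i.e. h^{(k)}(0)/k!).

f: a_k = 1, 3/2, -9/8, 27/16, -405/128, 1701/256, -15309/1024, 72171/2048, -2814669/32768, …
g: a_k = 1, 1, 1, 1, 1, 1, 1, 1, 1, …
L₀ := lclm(L_f,L_g); ord L₀ ≤ 1+1.
L = (21 + 27·x) + (-17 - 30·x - 81·x^2)·Dx + (-2 + 14·x + 42·x^2 - 54·x^3)·Dx^2  (order 2).
h: a_k = 2, 5/2, -1/8, 43/16, -277/128, 1957/256, -14285/1024, 74219/2048, -2781901/32768, …
ICs: h(0) = 2, h′(0) = 5/2.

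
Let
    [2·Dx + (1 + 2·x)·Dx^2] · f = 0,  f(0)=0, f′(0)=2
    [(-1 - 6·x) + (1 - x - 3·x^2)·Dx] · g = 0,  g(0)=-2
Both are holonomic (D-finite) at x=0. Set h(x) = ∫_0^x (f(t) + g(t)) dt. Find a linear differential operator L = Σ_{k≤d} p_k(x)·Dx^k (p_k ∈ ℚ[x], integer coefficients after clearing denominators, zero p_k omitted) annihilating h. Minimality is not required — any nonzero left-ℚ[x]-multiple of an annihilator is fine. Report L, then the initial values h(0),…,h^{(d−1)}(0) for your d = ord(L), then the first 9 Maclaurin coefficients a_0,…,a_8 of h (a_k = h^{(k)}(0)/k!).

L = (-74 - 412·x - 948·x^2 - 864·x^3 - 648·x^4)·Dx^2 + (-17 - 212·x - 890·x^2 - 1644·x^3 - 1764·x^4 - 1080·x^5)·Dx^3 + (5 + 27·x + 33·x^2 - 68·x^3 - 276·x^4 - 396·x^5 - 216·x^6)·Dx^4  (order 4).
h: a_k = 0, -2, 0, -10/3, -17/6, -42/5, -184/15, -614/21, -1455/28, …
ICs: h(0) = 0, h′(0) = -2, h′′(0) = 0, h′′′(0) = -20.

f: a_k = 0, 2, -2, 8/3, -4, 32/5, -32/3, 128/7, -32, …
g: a_k = -2, -2, -8, -14, -38, -80, -194, -434, -1016, …
Weyl lclm of L_f,L_g ⇒ L₀ (ord ≤ 3).
∫: right-multiply L₀ by Dx.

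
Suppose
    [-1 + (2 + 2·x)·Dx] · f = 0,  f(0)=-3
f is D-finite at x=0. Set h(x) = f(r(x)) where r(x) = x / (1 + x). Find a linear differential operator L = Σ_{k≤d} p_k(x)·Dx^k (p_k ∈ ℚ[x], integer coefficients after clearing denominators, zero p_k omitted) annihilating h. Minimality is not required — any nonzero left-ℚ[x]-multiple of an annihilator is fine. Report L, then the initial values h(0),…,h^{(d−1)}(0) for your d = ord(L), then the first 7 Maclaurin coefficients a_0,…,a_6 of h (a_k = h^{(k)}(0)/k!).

L = -1 + (2 + 6·x + 4·x^2)·Dx  (order 1).
h: a_k = -3, -3/2, 15/8, -39/16, 423/128, -1197/256, 7059/1024, …
ICs: h(0) = -3.

f: a_k = -3, -3/2, 3/8, -3/16, 15/128, -21/256, 63/1024, …
Change of var in L_f (x↦r) gives L₀.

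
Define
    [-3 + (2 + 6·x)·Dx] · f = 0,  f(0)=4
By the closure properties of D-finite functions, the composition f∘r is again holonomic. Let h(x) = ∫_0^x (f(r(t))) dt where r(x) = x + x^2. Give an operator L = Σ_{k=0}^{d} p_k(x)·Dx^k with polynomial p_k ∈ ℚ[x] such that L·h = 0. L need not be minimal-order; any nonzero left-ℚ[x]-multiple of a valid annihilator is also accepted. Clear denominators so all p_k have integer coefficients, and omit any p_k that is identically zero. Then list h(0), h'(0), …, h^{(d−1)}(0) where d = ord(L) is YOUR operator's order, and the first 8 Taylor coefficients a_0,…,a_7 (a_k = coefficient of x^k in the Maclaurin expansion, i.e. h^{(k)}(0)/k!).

f: a_k = 4, 6, -9/2, 27/4, -405/32, 1701/64, -15309/256, 72171/512, …
Substitute x→r, Dx→(1/r')Dx; clear ⇒ L₀.
h=∫₀ˣh₀: take L = L₀·Dx.
L = (-3 - 6·x)·Dx + (2 + 6·x + 6·x^2)·Dx^2  (order 2).
h: a_k = 0, 4, 3, 1/2, -9/16, 99/160, -81/128, 999/1792, …
ICs: h(0) = 0, h′(0) = 4.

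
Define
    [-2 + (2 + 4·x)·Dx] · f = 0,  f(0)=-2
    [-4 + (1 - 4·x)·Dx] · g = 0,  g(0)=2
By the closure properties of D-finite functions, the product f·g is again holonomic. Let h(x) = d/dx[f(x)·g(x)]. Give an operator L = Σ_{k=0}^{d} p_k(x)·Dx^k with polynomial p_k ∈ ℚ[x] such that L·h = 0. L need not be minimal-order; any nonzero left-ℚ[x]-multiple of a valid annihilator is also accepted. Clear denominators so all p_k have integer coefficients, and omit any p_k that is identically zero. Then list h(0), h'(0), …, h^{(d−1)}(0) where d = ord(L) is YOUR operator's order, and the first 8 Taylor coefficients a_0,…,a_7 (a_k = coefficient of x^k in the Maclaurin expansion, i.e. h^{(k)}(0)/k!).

L = (39 + 120·x + 48·x^2) + (-5 + 6·x + 48·x^2 + 32·x^3)·Dx  (order 1).
h: a_k = -20, -156, -942, -5014, -50175/2, -240777/2, -2247483/4, -10273779/4, …
ICs: h(0) = -20.

f: a_k = -2, -2, 1, -1, 5/4, -7/4, 21/8, -33/8, …
g: a_k = 2, 8, 32, 128, 512, 2048, 8192, 32768, …
f·g: L₀ = L_f ⊗_s L_g, ord ≤ 1·1.
h₀' ⇒ L via d/dx closure of L₀.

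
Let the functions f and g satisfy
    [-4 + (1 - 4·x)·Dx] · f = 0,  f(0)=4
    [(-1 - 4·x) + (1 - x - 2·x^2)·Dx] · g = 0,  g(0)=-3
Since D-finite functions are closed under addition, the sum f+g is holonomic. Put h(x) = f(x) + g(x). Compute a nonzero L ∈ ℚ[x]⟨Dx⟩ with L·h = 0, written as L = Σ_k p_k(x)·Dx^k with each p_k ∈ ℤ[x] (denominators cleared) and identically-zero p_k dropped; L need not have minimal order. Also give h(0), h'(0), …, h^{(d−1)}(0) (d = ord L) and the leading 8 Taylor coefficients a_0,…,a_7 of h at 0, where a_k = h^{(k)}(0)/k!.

L = (-8 - 144·x + 96·x^2 - 128·x^3) + (26 - 28·x - 120·x^2 + 128·x^3 - 256·x^4)·Dx + (-3 + 19·x - 34·x^2 + 24·x^3 + 16·x^4 - 64·x^5)·Dx^2  (order 2).
h: a_k = 1, 13, 55, 241, 991, 4033, 16255, 65281, …
ICs: h(0) = 1, h′(0) = 13.

f: a_k = 4, 16, 64, 256, 1024, 4096, 16384, 65536, …
g: a_k = -3, -3, -9, -15, -33, -63, -129, -255, …
Weyl lclm of L_f,L_g ⇒ L₀ (ord ≤ 2).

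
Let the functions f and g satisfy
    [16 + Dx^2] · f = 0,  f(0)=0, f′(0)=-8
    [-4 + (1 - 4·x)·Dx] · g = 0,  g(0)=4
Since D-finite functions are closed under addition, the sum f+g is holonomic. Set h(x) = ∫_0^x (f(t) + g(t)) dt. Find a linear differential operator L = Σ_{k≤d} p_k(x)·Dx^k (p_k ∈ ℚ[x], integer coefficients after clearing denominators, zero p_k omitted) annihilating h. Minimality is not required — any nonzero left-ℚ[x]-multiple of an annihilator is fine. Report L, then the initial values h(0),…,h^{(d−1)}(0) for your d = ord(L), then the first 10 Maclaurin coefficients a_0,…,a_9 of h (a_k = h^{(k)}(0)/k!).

L = (-448 + 512·x - 1024·x^2)·Dx + (48 - 320·x + 768·x^2 - 1024·x^3)·Dx^2 + (-28 + 32·x - 64·x^2)·Dx^3 + (3 - 20·x + 48·x^2 - 64·x^3)·Dx^4  (order 4).
h: a_k = 0, 4, 4, 64/3, 208/3, 1024/5, 30592/45, 16384/7, 2580736/315, 262144/9, …
ICs: h(0) = 0, h′(0) = 4, h′′(0) = 8, h′′′(0) = 128.

f: a_k = 0, -8, 0, 64/3, 0, -256/15, 0, 2048/315, 0, -4096/2835, …
g: a_k = 4, 16, 64, 256, 1024, 4096, 16384, 65536, 262144, 1048576, …
Weyl lclm of L_f,L_g ⇒ L₀ (ord ≤ 3).
Integrate: L := L₀·Dx.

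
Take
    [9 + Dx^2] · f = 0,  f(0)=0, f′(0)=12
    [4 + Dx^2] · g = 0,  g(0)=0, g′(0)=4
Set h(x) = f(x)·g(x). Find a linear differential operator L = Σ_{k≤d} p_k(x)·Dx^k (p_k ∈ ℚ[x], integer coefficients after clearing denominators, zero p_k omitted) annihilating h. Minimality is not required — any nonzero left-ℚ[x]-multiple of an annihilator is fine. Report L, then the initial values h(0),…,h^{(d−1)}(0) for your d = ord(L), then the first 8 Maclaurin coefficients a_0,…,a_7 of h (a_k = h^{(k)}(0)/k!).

f: a_k = 0, 12, 0, -18, 0, 81/10, 0, -243/140, …
g: a_k = 0, 4, 0, -8/3, 0, 8/15, 0, -16/315, …
Product ⇒ symmetric product L₀, ord ≤ 4.
L = 25 + 26·Dx^2 + Dx^4  (order 4).
h: a_k = 0, 0, 48, 0, -104, 0, 434/5, 0, …
ICs: h(0) = 0, h′(0) = 0, h′′(0) = 96, h′′′(0) = 0.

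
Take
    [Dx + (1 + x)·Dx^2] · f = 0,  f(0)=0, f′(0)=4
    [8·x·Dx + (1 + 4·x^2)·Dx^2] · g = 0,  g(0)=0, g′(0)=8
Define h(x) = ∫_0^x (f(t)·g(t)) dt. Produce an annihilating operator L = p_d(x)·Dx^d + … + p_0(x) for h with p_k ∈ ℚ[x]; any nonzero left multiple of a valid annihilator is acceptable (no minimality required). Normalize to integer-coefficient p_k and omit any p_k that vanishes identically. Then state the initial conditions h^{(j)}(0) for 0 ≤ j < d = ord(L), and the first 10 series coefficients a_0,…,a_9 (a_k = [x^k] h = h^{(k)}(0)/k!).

L = (288 + 560·x + 3584·x^2 + 8640·x^3 + 7680·x^4 + 3328·x^5 + 1024·x^7)·Dx^2 + (258 + 1840·x + 6992·x^2 + 19264·x^3 + 29440·x^4 + 23808·x^5 + 8960·x^6 + 3072·x^7 + 3584·x^8)·Dx^3 + (36 + 628·x + 2496·x^2 + 6192·x^3 + 12288·x^4 + 15936·x^5 + 12288·x^6 + 5376·x^7 + 3072·x^8 + 2048·x^9)·Dx^4 + (17 + 66·x + 241·x^2 + 608·x^3 + 1152·x^4 + 1728·x^5 + 2016·x^6 + 1536·x^7 + 768·x^8 + 512·x^9 + 256·x^10)·Dx^5  (order 5).
h: a_k = 0, 0, 0, 32/3, -4, -32/5, 20/9, 608/45, -86/15, -1312/45, …
ICs: h(0) = 0, h′(0) = 0, h′′(0) = 0, h′′′(0) = 64, h′′′′(0) = -96.

f: a_k = 0, 4, -2, 4/3, -1, 4/5, -2/3, 4/7, -1/2, 4/9, …
g: a_k = 0, 8, 0, -32/3, 0, 128/5, 0, -512/7, 0, 2048/9, …
Sym-product of L_f,L_g gives L₀ (≤ ord 4).
h=∫₀ˣh₀: take L = L₀·Dx.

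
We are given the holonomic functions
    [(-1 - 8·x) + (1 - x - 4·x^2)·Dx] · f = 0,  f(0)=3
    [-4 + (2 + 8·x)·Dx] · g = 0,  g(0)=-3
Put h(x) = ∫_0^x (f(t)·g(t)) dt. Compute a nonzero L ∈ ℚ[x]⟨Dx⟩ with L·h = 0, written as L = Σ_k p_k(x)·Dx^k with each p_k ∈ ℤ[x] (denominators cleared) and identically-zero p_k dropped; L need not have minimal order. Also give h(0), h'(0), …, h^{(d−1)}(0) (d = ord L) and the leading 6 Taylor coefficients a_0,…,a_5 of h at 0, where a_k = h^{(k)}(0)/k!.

L = (3 + 10·x + 24·x^2)·Dx + (-1 - 3·x + 8·x^2 + 16·x^3)·Dx^2  (order 2).
h: a_k = 0, -9, -27/2, -15, -189/4, -279/5, …
ICs: h(0) = 0, h′(0) = -9.

f: a_k = 3, 3, 15, 27, 87, 195, …
g: a_k = -3, -6, 6, -12, 30, -84, …
Product ⇒ symmetric product L₀, ord ≤ 1.
∫: right-multiply L₀ by Dx.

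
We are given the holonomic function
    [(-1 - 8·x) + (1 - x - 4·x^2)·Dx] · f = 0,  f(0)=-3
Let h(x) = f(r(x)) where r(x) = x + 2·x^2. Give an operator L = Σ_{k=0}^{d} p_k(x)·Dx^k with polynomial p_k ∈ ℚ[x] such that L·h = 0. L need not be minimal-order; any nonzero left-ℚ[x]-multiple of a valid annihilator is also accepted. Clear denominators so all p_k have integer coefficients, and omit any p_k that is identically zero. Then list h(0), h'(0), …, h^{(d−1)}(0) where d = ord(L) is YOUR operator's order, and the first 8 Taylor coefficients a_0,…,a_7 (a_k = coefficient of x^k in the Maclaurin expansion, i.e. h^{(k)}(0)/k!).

L = (1 + 12·x + 48·x^2 + 64·x^3) + (-1 + x + 6·x^2 + 16·x^3 + 16·x^4)·Dx  (order 1).
h: a_k = -3, -3, -21, -87, -309, -1215, -4797, -18423, …
ICs: h(0) = -3.

f: a_k = -3, -3, -15, -27, -87, -195, -543, -1323, …
h₀=f(r): pull back L_f along r ⇒ L₀.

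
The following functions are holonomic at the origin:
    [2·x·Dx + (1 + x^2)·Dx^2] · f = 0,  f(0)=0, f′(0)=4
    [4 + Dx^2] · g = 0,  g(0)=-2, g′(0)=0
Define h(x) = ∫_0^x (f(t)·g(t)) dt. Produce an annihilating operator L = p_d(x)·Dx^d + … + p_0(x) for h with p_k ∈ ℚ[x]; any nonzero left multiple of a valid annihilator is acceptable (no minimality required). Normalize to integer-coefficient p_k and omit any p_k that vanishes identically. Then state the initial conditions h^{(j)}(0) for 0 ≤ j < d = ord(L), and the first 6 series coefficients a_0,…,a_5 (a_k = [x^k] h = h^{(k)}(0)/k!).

f: a_k = 0, 4, 0, -4/3, 0, 4/5, …
g: a_k = -2, 0, 4, 0, -4/3, 0, …
h₀=f·g: eliminate ⇒ L₀, order ≤ 2·2.
∫: right-multiply L₀ by Dx.
L = (160 + 464·x^2 + 464·x^4 + 256·x^6 + 64·x^8)·Dx + (96·x + 224·x^3 + 192·x^5 + 64·x^7)·Dx^2 + (60 + 188·x^2 + 216·x^4 + 128·x^6 + 32·x^8)·Dx^3 + (24·x + 56·x^3 + 48·x^5 + 16·x^7)·Dx^4 + (5 + 18·x^2 + 25·x^4 + 16·x^6 + 4·x^8)·Dx^5  (order 5).
h: a_k = 0, 0, -4, 0, 14/3, 0, …
ICs: h(0) = 0, h′(0) = 0, h′′(0) = -8, h′′′(0) = 0, h′′′′(0) = 112.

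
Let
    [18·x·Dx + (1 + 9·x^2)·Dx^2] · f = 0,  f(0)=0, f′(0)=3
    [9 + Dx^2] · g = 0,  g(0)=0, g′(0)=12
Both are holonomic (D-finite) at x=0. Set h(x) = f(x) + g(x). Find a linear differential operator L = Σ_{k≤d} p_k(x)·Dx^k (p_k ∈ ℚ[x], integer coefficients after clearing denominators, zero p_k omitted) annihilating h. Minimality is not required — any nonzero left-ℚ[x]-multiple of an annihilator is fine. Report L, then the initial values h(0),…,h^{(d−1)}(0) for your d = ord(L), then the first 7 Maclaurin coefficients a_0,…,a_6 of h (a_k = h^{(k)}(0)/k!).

L = (-1782·x + 20412·x^3 + 13122·x^5)·Dx + (-9 + 567·x^2 + 6561·x^4 + 6561·x^6)·Dx^2 + (-198·x + 2268·x^3 + 1458·x^5)·Dx^3 + (-1 + 63·x^2 + 729·x^4 + 729·x^6)·Dx^4  (order 4).
h: a_k = 0, 15, 0, -27, 0, 567/10, 0, …
ICs: h(0) = 0, h′(0) = 15, h′′(0) = 0, h′′′(0) = -162.

f: a_k = 0, 3, 0, -9, 0, 243/5, 0, …
g: a_k = 0, 12, 0, -18, 0, 81/10, 0, …
L₀ := lclm(L_f,L_g); ord L₀ ≤ 2+2.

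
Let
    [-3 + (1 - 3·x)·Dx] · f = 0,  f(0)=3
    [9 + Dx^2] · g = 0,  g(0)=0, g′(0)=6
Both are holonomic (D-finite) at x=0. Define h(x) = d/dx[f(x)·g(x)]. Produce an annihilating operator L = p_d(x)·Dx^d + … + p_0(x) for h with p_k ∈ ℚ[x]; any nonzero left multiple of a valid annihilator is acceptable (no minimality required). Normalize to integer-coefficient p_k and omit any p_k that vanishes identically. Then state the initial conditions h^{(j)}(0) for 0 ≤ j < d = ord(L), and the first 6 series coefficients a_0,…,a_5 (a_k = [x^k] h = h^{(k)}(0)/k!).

L = (-9 - 54·x + 81·x^2) + (-6 + 18·x)·Dx + (1 - 6·x + 9·x^2)·Dx^2  (order 2).
h: a_k = 18, 108, 405, 1620, 24543/4, 220887/10, …
ICs: h(0) = 18, h′(0) = 108.

f: a_k = 3, 9, 27, 81, 243, 729, …
g: a_k = 0, 6, 0, -9, 0, 81/20, …
f·g: L₀ = L_f ⊗_s L_g, ord ≤ 1·2.
h₀' ⇒ L via d/dx closure of L₀.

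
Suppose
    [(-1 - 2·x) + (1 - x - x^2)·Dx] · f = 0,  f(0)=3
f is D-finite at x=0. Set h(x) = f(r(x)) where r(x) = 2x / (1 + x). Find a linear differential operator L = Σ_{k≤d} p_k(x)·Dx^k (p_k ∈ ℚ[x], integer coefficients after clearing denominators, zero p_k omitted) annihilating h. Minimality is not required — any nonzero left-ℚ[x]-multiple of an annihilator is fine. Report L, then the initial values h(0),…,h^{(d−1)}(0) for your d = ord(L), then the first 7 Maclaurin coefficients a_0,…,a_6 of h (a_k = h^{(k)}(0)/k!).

f: a_k = 3, 3, 6, 9, 15, 24, 39, …
h₀=f(r): pull back L_f along r ⇒ L₀.
L = (2 + 10·x) + (-1 - x + 5·x^2 + 5·x^3)·Dx  (order 1).
h: a_k = 3, 6, 18, 30, 90, 150, 450, …
ICs: h(0) = 3.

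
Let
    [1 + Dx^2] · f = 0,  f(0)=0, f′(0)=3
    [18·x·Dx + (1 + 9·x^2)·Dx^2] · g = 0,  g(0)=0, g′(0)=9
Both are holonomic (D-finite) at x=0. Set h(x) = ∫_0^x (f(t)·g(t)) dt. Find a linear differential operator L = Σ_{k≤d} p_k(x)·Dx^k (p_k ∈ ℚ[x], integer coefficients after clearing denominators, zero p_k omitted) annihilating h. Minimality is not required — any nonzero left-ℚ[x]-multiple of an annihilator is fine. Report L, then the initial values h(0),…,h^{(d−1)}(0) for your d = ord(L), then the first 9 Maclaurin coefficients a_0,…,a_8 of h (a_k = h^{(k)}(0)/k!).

f: a_k = 0, 3, 0, -1/2, 0, 1/40, 0, -1/1680, 0, …
g: a_k = 0, 9, 0, -27, 0, 729/5, 0, -6561/7, 0, …
h₀=f·g: eliminate ⇒ L₀, order ≤ 2·2.
h=∫₀ˣh₀: take L = L₀·Dx.
L = (370 + 9594·x^2 + 4131·x^4 + 2916·x^6 + 6561·x^8)·Dx + (684·x + 6804·x^3 + 8748·x^5 + 26244·x^7)·Dx^2 + (380 + 9792·x^2 + 5346·x^4 + 5832·x^6 + 13122·x^8)·Dx^3 + (684·x + 6804·x^3 + 8748·x^5 + 26244·x^7)·Dx^4 + (10 + 198·x^2 + 1215·x^4 + 2916·x^6 + 6561·x^8)·Dx^5  (order 5).
h: a_k = 0, 0, 0, 9, 0, -171/10, 0, 3609/56, 0, …
ICs: h(0) = 0, h′(0) = 0, h′′(0) = 0, h′′′(0) = 54, h′′′′(0) = 0.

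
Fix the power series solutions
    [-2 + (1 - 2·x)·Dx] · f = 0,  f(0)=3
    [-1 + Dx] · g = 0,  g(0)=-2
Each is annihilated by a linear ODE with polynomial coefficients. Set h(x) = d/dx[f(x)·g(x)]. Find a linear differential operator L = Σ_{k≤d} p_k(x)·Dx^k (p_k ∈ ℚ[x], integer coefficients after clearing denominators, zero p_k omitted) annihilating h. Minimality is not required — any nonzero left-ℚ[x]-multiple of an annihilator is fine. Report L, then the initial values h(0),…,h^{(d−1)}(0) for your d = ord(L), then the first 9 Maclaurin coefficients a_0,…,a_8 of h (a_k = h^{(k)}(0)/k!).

L = (13 - 12·x + 4·x^2) + (-3 + 8·x - 4·x^2)·Dx  (order 1).
h: a_k = -18, -78, -237, -633, -6331/4, -75973/20, -354541/40, -17017969/840, -306323443/6720, …
ICs: h(0) = -18.

f: a_k = 3, 6, 12, 24, 48, 96, 192, 384, 768, …
g: a_k = -2, -2, -1, -1/3, -1/12, -1/60, -1/360, -1/2520, -1/20160, …
f·g: L₀ = L_f ⊗_s L_g, ord ≤ 1·1.
h=h₀': d/dx-closure on L₀ ⇒ L.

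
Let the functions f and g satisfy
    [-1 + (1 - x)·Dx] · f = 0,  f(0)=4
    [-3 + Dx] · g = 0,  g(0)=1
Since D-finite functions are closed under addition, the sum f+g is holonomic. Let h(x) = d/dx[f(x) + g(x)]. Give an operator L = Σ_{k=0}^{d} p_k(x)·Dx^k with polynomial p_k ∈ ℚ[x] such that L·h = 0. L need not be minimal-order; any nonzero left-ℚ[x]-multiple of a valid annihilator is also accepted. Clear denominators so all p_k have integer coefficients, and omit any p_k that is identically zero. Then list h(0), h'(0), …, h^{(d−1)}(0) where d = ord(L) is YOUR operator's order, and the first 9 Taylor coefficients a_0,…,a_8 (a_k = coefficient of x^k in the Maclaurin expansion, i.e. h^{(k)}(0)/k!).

f: a_k = 4, 4, 4, 4, 4, 4, 4, 4, 4, …
g: a_k = 1, 3, 9/2, 9/2, 27/8, 81/40, 81/80, 243/560, 729/4480, …
f+g: L₀ = lclm(L_f,L_g), ord ≤ 1+1.
Derive L from L₀ (diff closure).
L = 18·x + (3 - 18·x + 9·x^2)·Dx + (-1 + 4·x - 3·x^2)·Dx^2  (order 2).
h: a_k = 7, 17, 51/2, 59/2, 241/8, 1203/40, 2483/80, 18649/560, 163467/4480, …
ICs: h(0) = 7, h′(0) = 17.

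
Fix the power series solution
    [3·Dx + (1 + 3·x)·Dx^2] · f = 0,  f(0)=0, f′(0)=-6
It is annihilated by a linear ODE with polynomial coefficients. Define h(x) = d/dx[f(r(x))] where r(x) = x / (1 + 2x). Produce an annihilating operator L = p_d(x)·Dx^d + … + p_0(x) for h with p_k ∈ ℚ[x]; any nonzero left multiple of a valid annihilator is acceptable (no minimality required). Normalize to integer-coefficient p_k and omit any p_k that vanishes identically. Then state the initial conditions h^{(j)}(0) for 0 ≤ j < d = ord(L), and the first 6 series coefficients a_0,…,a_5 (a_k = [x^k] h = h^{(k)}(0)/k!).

f: a_k = 0, -6, 9, -18, 81/2, -486/5, …
L₀ from L_f via x↦r, Dx↦r'^{-1}Dx.
Differentiate: ansatz ord ≤ ord L₀ ⇒ L.
L = (7 + 20·x) + (1 + 7·x + 10·x^2)·Dx  (order 1).
h: a_k = -6, 42, -234, 1218, -6186, 31122, …
ICs: h(0) = -6.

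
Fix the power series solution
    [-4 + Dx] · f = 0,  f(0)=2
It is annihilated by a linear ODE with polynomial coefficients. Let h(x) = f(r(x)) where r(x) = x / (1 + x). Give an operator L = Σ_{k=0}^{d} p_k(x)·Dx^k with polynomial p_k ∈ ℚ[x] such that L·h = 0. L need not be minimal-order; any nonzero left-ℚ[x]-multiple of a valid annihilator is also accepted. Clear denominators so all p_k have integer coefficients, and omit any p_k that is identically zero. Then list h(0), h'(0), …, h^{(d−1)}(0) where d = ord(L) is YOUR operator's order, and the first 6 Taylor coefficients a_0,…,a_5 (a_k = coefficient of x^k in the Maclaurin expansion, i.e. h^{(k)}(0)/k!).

f: a_k = 2, 8, 16, 64/3, 64/3, 256/15, …
L₀ from L_f via x↦r, Dx↦r'^{-1}Dx.
L = -4 + (1 + 2·x + x^2)·Dx  (order 1).
h: a_k = 2, 8, 8, -8/3, -8/3, 56/15, …
ICs: h(0) = 2.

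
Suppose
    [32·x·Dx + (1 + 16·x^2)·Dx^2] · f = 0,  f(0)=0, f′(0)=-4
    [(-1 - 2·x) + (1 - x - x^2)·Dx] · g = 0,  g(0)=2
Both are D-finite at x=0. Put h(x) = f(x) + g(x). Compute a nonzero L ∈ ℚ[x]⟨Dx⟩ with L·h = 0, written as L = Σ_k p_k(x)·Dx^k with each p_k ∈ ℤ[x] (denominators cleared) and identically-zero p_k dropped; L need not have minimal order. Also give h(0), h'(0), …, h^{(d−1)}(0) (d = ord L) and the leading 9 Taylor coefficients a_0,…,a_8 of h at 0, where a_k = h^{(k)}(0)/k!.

f: a_k = 0, -4, 0, 64/3, 0, -1024/5, 0, 16384/7, 0, …
g: a_k = 2, 2, 4, 6, 10, 16, 26, 42, 68, …
Weyl lclm of L_f,L_g ⇒ L₀ (ord ≤ 3).
L = (64 - 256·x - 3904·x^2 - 6912·x^3 - 9696·x^4 - 1536·x^6)·Dx + (-25 - 24·x + 542·x^2 - 780·x^3 - 6800·x^4 - 6560·x^5 - 768·x^6 - 1536·x^7)·Dx^2 + (2 + 17·x + 62·x^2 + 202·x^3 + 445·x^4 - 1136·x^5 - 576·x^6 - 256·x^7 - 256·x^8)·Dx^3  (order 3).
h: a_k = 2, -2, 4, 82/3, 10, -944/5, 26, 16678/7, 68, …
ICs: h(0) = 2, h′(0) = -2, h′′(0) = 8.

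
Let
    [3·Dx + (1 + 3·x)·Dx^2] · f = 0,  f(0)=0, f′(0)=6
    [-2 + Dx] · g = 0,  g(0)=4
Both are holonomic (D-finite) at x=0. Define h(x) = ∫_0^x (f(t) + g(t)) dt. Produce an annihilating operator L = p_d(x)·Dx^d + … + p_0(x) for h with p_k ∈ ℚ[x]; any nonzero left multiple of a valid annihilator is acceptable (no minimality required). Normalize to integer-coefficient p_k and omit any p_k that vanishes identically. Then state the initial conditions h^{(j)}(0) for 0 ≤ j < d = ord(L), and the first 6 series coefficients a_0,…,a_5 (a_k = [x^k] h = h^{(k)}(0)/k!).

L = (-48 - 36·x)·Dx^2 + (14 - 24·x - 36·x^2)·Dx^3 + (5 + 21·x + 18·x^2)·Dx^4  (order 4).
h: a_k = 0, 4, 7, -1/3, 35/6, -227/30, …
ICs: h(0) = 0, h′(0) = 4, h′′(0) = 14, h′′′(0) = -2.

f: a_k = 0, 6, -9, 18, -81/2, 486/5, …
g: a_k = 4, 8, 8, 16/3, 8/3, 16/15, …
Weyl lclm of L_f,L_g ⇒ L₀ (ord ≤ 3).
h=∫₀ˣh₀: take L = L₀·Dx.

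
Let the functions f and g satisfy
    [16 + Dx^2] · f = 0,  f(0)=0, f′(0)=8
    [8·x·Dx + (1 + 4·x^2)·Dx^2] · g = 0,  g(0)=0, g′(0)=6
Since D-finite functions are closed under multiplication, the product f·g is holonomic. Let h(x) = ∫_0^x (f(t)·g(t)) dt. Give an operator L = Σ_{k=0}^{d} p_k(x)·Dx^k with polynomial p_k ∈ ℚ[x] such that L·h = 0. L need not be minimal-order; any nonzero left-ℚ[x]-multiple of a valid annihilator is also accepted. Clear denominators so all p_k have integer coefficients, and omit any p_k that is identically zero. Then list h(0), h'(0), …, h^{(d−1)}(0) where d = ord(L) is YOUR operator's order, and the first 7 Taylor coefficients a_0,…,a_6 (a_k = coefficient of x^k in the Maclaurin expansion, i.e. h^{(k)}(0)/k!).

L = (2560 + 29696·x^2 + 118784·x^4 + 262144·x^6 + 262144·x^8)·Dx + (1536·x + 14336·x^3 + 49152·x^5 + 65536·x^7)·Dx^2 + (240 + 3008·x^2 + 13824·x^4 + 32768·x^6 + 32768·x^8)·Dx^3 + (96·x + 896·x^3 + 3072·x^5 + 4096·x^7)·Dx^4 + (5 + 72·x^2 + 400·x^4 + 1024·x^6 + 1024·x^8)·Dx^5  (order 5).
h: a_k = 0, 0, 0, 16, 0, -192/5, 0, …
ICs: h(0) = 0, h′(0) = 0, h′′(0) = 0, h′′′(0) = 96, h′′′′(0) = 0.

f: a_k = 0, 8, 0, -64/3, 0, 256/15, 0, …
g: a_k = 0, 6, 0, -8, 0, 96/5, 0, …
f·g: L₀ = L_f ⊗_s L_g, ord ≤ 2·2.
Integrate: L := L₀·Dx.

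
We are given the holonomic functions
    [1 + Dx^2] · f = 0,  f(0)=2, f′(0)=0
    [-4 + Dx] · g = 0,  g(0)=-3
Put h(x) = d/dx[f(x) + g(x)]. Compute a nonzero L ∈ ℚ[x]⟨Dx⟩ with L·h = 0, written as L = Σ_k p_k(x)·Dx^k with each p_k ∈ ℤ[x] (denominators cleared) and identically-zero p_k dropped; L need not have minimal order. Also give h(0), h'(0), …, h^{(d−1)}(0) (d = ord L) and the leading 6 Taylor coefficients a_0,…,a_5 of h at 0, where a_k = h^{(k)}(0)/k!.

f: a_k = 2, 0, -1, 0, 1/12, 0, …
g: a_k = -3, -12, -24, -32, -32, -128/5, …
f+g: L₀ = lclm(L_f,L_g), ord ≤ 2+1.
Derive L from L₀ (diff closure).
L = 4 - Dx + 4·Dx^2 - Dx^3  (order 3).
h: a_k = -12, -50, -96, -383/3, -128, -1229/12, …
ICs: h(0) = -12, h′(0) = -50, h′′(0) = -192.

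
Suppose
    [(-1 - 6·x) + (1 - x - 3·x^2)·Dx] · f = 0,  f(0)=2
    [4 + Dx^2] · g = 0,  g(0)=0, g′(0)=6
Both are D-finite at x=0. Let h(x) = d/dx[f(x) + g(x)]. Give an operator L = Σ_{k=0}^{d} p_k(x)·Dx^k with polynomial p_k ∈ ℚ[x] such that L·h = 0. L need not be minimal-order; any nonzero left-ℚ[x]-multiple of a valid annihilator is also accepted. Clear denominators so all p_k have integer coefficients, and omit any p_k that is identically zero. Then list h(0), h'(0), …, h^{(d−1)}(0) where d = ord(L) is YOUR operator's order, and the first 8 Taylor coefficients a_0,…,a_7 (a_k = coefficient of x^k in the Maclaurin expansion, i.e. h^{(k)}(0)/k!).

f: a_k = 2, 2, 8, 14, 38, 80, 194, 434, …
g: a_k = 0, 6, 0, -4, 0, 4/5, 0, -8/105, …
h₀=f+g: left-lcm gives L₀, ord ≤ 3.
h=h₀': d/dx-closure on L₀ ⇒ L.
L = (976 + 5056·x + 17104·x^2 + 11760·x^3 + 18720·x^4 + 3888·x^5 + 3888·x^6) + (-92 - 516·x + 372·x^2 + 1232·x^3 + 2280·x^4 + 3240·x^5 + 1512·x^6 + 1296·x^7)·Dx + (244 + 1264·x + 4276·x^2 + 2940·x^3 + 4680·x^4 + 972·x^5 + 972·x^6)·Dx^2 + (-23 - 129·x + 93·x^2 + 308·x^3 + 570·x^4 + 810·x^5 + 378·x^6 + 324·x^7)·Dx^3  (order 3).
h: a_k = 8, 16, 30, 152, 404, 1164, 45562/15, 8128, …
ICs: h(0) = 8, h′(0) = 16, h′′(0) = 60.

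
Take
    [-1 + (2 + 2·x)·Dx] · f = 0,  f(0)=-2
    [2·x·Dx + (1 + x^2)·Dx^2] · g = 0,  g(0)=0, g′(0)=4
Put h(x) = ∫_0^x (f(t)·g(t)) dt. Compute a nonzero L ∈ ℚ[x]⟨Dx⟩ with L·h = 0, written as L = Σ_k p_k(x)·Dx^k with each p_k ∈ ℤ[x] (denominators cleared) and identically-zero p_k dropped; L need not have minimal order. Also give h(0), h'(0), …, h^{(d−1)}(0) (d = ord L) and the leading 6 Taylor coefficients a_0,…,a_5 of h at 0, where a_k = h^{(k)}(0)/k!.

L = (3 - 4·x - x^2)·Dx + (-4 + 4·x + 12·x^2 + 4·x^3)·Dx^2 + (4 + 8·x + 8·x^2 + 8·x^3 + 4·x^4)·Dx^3  (order 3).
h: a_k = 0, 0, -4, -4/3, 11/12, 1/6, …
ICs: h(0) = 0, h′(0) = 0, h′′(0) = -8.

f: a_k = -2, -1, 1/4, -1/8, 5/64, -7/128, …
g: a_k = 0, 4, 0, -4/3, 0, 4/5, …
h₀=f·g: eliminate ⇒ L₀, order ≤ 1·2.
h=∫h₀ ⇒ L = L₀·Dx.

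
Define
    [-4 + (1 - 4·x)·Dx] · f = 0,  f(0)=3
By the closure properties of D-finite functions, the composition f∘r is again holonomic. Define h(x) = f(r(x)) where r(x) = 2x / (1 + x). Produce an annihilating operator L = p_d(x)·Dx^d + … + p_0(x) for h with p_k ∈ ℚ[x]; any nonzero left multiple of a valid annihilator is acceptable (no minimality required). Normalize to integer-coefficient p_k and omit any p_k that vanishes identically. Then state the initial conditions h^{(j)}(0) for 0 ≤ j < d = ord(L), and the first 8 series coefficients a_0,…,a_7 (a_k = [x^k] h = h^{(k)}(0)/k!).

f: a_k = 3, 12, 48, 192, 768, 3072, 12288, 49152, …
L₀ from L_f via x↦r, Dx↦r'^{-1}Dx.
L = 8 + (-1 + 6·x + 7·x^2)·Dx  (order 1).
h: a_k = 3, 24, 168, 1176, 8232, 57624, 403368, 2823576, …
ICs: h(0) = 3.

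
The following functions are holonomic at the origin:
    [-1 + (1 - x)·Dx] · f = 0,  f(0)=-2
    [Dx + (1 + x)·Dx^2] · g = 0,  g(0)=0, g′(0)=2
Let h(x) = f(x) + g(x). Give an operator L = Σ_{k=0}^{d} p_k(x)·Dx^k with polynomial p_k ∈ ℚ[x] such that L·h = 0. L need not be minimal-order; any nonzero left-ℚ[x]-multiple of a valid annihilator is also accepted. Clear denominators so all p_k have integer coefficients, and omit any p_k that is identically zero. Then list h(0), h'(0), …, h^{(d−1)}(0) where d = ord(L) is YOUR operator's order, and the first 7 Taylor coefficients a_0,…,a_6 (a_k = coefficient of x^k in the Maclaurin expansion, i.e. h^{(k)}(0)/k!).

f: a_k = -2, -2, -2, -2, -2, -2, -2, …
g: a_k = 0, 2, -1, 2/3, -1/2, 2/5, -1/3, …
h₀=f+g: left-lcm gives L₀, ord ≤ 3.
L = (10 + 2·x)·Dx + (4 + 16·x + 4·x^2)·Dx^2 + (-3 - x + 3·x^2 + x^3)·Dx^3  (order 3).
h: a_k = -2, 0, -3, -4/3, -5/2, -8/5, -7/3, …
ICs: h(0) = -2, h′(0) = 0, h′′(0) = -6.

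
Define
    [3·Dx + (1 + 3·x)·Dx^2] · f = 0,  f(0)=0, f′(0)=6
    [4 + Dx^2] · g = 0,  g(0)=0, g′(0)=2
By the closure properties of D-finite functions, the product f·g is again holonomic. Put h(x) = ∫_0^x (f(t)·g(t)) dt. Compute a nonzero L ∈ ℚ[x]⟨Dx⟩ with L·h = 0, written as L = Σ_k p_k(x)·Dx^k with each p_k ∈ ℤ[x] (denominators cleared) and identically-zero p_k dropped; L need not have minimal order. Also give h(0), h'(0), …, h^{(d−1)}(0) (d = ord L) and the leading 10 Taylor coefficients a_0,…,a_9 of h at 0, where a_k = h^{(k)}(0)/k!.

f: a_k = 0, 6, -9, 18, -81/2, 486/5, -243, 4374/7, -6561/4, 4374, …
g: a_k = 0, 2, 0, -4/3, 0, 4/15, 0, -8/315, 0, 4/2835, …
L₀ := L_f ⊗_s L_g (sym. prod.), ord ≤ 4.
h=∫₀ˣh₀: take L = L₀·Dx.
L = (-1112 - 1248·x + 7344·x^2 + 27648·x^3 + 20736·x^4)·Dx + (-48 + 2160·x + 10368·x^2 + 10368·x^3)·Dx^2 + (-250 + 240·x + 4968·x^2 + 13824·x^3 + 10368·x^4)·Dx^3 + (-12 + 540·x + 2592·x^2 + 2592·x^3)·Dx^4 + (7 + 138·x + 783·x^2 + 1728·x^3 + 1296·x^4)·Dx^5  (order 5).
h: a_k = 0, 0, 0, 4, -9/2, 28/5, -23/2, 172/7, -543/10, 23620/189, …
ICs: h(0) = 0, h′(0) = 0, h′′(0) = 0, h′′′(0) = 24, h′′′′(0) = -108.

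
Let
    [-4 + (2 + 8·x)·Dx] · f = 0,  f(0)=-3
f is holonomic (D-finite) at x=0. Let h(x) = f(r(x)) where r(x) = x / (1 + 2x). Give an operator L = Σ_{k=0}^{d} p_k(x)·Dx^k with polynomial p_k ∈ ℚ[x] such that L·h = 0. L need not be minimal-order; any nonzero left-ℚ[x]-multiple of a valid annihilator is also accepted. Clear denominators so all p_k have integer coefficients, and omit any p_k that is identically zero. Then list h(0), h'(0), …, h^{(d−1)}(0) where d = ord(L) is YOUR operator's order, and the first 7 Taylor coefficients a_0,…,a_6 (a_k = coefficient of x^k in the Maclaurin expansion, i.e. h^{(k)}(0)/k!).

f: a_k = -3, -6, 6, -12, 30, -84, 252, …
h₀=f(r): pull back L_f along r ⇒ L₀.
L = -2 + (1 + 8·x + 12·x^2)·Dx  (order 1).
h: a_k = -3, -6, 18, -60, 222, -900, 3924, …
ICs: h(0) = -3.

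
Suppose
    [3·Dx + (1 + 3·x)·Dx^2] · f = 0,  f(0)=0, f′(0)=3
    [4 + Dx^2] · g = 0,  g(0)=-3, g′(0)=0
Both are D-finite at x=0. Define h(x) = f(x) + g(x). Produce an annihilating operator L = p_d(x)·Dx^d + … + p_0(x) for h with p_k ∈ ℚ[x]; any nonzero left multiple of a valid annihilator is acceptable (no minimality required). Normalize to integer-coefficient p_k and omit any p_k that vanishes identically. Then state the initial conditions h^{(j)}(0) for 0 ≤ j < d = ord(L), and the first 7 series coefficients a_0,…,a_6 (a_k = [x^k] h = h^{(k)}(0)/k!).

f: a_k = 0, 3, -9/2, 9, -81/4, 243/5, -243/2, …
g: a_k = -3, 0, 6, 0, -2, 0, 4/15, …
L₀ := lclm(L_f,L_g); ord L₀ ≤ 2+2.
L = (348 + 144·x + 216·x^2)·Dx + (44 + 180·x + 216·x^2 + 216·x^3)·Dx^2 + (87 + 36·x + 54·x^2)·Dx^3 + (11 + 45·x + 54·x^2 + 54·x^3)·Dx^4  (order 4).
h: a_k = -3, 3, 3/2, 9, -89/4, 243/5, -3637/30, …
ICs: h(0) = -3, h′(0) = 3, h′′(0) = 3, h′′′(0) = 54.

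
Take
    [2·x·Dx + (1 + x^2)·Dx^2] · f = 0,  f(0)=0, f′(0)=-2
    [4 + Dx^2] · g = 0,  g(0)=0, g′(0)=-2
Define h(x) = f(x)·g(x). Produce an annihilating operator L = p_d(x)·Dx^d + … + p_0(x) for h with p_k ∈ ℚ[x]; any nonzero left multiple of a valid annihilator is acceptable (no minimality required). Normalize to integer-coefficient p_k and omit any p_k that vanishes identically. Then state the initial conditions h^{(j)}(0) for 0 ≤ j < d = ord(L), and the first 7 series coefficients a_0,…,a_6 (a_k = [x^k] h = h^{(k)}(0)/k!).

f: a_k = 0, -2, 0, 2/3, 0, -2/5, 0, …
g: a_k = 0, -2, 0, 4/3, 0, -4/15, 0, …
f·g: L₀ = L_f ⊗_s L_g, ord ≤ 2·2.
L = (160 + 464·x^2 + 464·x^4 + 256·x^6 + 64·x^8) + (96·x + 224·x^3 + 192·x^5 + 64·x^7)·Dx + (60 + 188·x^2 + 216·x^4 + 128·x^6 + 32·x^8)·Dx^2 + (24·x + 56·x^3 + 48·x^5 + 16·x^7)·Dx^3 + (5 + 18·x^2 + 25·x^4 + 16·x^6 + 4·x^8)·Dx^4  (order 4).
h: a_k = 0, 0, 4, 0, -4, 0, 20/9, …
ICs: h(0) = 0, h′(0) = 0, h′′(0) = 8, h′′′(0) = 0.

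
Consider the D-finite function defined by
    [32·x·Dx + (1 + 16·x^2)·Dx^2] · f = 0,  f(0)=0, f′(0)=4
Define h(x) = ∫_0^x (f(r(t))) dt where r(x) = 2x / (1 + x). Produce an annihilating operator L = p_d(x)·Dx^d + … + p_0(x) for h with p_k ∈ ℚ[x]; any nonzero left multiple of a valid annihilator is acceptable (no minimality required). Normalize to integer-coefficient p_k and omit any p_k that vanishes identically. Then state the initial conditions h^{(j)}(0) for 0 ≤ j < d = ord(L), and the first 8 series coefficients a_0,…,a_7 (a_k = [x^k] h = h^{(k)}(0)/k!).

L = (2 + 130·x)·Dx^2 + (1 + 2·x + 65·x^2)·Dx^3  (order 3).
h: a_k = 0, 0, 4, -8/3, -122/3, 504/5, 13844/15, -93208/21, …
ICs: h(0) = 0, h′(0) = 0, h′′(0) = 8.

f: a_k = 0, 4, 0, -64/3, 0, 1024/5, 0, -16384/7, …
f∘r: x↦r, Dx↦Dx/r' in L_f ⇒ L₀.
∫: right-multiply L₀ by Dx.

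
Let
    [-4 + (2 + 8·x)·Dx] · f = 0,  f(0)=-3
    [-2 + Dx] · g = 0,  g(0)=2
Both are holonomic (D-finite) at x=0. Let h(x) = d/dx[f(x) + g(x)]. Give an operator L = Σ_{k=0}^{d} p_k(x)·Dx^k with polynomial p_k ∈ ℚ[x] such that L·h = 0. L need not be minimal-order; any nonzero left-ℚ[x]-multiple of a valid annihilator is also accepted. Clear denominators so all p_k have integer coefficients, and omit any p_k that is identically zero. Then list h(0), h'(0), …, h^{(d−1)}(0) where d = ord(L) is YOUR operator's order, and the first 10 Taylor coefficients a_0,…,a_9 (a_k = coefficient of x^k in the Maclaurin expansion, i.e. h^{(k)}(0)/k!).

f: a_k = -3, -6, 6, -12, 30, -84, 252, -792, 2574, -8580, …
g: a_k = 2, 4, 4, 8/3, 4/3, 8/15, 8/45, 16/315, 4/315, 8/2835, …
Sum ⇒ L₀ = lclm(L_f,L_g) in ℚ(x)⟨Dx⟩.
Differentiate: ansatz ord ≤ ord L₀ ⇒ L.
L = (-8 - 8·x) + (2 - 8·x - 16·x^2)·Dx + (1 + 6·x + 8·x^2)·Dx^2  (order 2).
h: a_k = -2, 20, -28, 376/3, -1252/3, 22696/15, -249464/45, 6486512/315, -24324292/315, 827026216/2835, …
ICs: h(0) = -2, h′(0) = 20.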